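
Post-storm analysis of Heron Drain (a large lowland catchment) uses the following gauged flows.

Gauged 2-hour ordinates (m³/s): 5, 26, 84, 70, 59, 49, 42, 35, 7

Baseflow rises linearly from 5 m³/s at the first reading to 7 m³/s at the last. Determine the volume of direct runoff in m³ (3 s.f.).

V ≈ 2.33 × 10^6 m³

Direct-runoff ordinates (Q − Q_b): 0.00, 20.75, 78.50, 64.25, 53.00, 42.75, 35.50, 28.25, 0.00 m³/s.
ΣQ_DR = 323.0 m³/s.
With Δt = 2 h = 7200 s, V = ΣQ_DR · Δt = 323.0 × 7200 = 2.33 × 10^6 m³.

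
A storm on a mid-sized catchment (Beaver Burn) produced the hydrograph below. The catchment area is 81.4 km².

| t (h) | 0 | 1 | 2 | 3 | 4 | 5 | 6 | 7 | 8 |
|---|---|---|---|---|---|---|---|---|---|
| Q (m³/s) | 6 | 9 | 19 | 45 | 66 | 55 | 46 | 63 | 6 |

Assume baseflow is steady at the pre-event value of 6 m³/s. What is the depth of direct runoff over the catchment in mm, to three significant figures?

Direct runoff: 0.0, 3.0, 13.0, 39.0, 60.0, 49.0, 40.0, 57.0, 0.0 m³/s; ΣQ_DR = 261.0 m³/s.
V = ΣQ_DR · Δt = 261.0 × 3600 s = 9.396 × 10^5 m³.
Over A = 81.4 km², depth = V / A = 11.5 mm.

d ≈ 11.5 mm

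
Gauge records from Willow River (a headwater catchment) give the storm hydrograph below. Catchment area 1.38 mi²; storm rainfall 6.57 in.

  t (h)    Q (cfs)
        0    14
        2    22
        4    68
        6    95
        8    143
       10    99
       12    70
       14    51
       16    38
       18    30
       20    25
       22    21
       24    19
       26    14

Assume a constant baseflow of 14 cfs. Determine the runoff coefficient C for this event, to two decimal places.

C ≈ 0.18

ΣQ_DR = 513.0 cfs; V = ΣQ_DR·Δt = 3.694 × 10^6 ft³.
Runoff depth d = V / A = 1.152 in.
C = d / P = 1.152 / 6.57 = 0.18.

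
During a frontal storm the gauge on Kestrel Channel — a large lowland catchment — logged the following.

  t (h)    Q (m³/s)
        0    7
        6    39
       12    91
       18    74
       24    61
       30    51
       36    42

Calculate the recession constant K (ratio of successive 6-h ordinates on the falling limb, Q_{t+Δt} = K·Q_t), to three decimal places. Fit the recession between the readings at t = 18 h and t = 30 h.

Using the recession-limb readings at t = 18 h and t = 30 h: Q falls from 74 to 51 m³/s over 2 intervals.
K = (Q₂/Q₁)^(1/2) = (51/74)^(1/2) = 0.830.

K ≈ 0.830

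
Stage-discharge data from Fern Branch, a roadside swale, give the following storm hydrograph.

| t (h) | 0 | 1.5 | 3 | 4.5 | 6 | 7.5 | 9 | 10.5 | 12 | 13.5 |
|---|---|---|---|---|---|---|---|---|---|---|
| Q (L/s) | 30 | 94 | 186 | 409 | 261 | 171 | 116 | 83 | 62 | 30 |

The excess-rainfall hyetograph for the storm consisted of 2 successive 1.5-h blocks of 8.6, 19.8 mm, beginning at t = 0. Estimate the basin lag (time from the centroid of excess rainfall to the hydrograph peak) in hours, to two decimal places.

t_L ≈ 2.70 h

Centroid of excess rainfall: t_c = Σ P_i·t̄_i / ΣP_i = 1.7958 h (block centres at 0.75, 2.25 h).
Hydrograph peak occurs at t = 4.5 h, so basin lag t_L = 4.5 − 1.7958 = 2.70 h.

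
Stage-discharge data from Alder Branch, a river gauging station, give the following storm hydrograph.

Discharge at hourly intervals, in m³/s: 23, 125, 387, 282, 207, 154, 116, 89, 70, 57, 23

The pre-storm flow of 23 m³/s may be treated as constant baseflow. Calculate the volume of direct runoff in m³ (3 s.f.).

V ≈ 4.61 × 10^6 m³

Direct-runoff ordinates (Q − Q_b): 0.0, 102.0, 364.0, 259.0, 184.0, 131.0, 93.0, 66.0, 47.0, 34.0, 0.0 m³/s.
ΣQ_DR = 1280 m³/s.
With Δt = 1 h = 3600 s, V = ΣQ_DR · Δt = 1280 × 3600 = 4.61 × 10^6 m³.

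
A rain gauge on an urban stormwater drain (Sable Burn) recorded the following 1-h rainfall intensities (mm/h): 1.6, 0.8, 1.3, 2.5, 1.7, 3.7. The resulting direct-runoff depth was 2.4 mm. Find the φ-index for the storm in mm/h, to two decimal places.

φ ≈ 1.90 mm/h

Only the 2 blocks with intensity above φ contribute runoff: 2.5, 3.7 mm/h.
Σ(I−φ)·Δt = d  ⇒  (2.5+3.7 − 2φ)·1 = 2.4
φ = (6.200 − 2.4/1) / 2 = 1.90 mm/h.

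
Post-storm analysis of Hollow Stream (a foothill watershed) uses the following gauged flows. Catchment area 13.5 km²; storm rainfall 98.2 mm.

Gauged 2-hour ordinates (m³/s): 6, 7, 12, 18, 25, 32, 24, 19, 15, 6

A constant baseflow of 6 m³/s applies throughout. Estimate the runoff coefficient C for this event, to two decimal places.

C ≈ 0.56

ΣQ_DR = 104.0 m³/s; V = ΣQ_DR·Δt = 7.488 × 10^5 m³.
Runoff depth d = V / A = 55.47 mm.
C = d / P = 55.47 / 98.2 = 0.56.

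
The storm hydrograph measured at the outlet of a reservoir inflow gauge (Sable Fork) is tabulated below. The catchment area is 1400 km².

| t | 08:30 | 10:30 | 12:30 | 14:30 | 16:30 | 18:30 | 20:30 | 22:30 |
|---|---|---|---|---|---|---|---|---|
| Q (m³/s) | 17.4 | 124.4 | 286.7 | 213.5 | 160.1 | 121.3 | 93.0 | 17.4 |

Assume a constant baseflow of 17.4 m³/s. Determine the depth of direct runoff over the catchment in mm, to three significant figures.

Direct runoff: 0.0, 107.0, 269.3, 196.1, 142.7, 103.9, 75.6, 0.0 m³/s; ΣQ_DR = 894.6 m³/s.
V = ΣQ_DR · Δt = 894.6 × 7200 s = 6.441 × 10^6 m³.
Over A = 1400 km², depth = V / A = 4.60 mm.

d ≈ 4.60 mm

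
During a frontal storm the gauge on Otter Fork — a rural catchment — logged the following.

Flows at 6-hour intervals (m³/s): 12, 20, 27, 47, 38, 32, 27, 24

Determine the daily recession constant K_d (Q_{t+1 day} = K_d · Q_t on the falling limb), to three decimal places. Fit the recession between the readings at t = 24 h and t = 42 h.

Between t = 24 h and t = 42 h the flow falls from 38 to 24 m³/s over 3×6 h = 18 h.
Per-interval ratio K = (24/38)^(1/3) = 0.8580; K_d = K^(24/6) = 0.542.

K_d ≈ 0.542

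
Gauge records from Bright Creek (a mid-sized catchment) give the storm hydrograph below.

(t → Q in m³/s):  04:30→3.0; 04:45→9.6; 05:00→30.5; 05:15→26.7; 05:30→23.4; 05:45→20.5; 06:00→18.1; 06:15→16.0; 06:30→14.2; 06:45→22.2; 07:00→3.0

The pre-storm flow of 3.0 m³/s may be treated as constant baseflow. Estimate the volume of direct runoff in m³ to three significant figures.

Direct-runoff ordinates (Q − Q_b): 0.0, 6.6, 27.5, 23.7, 20.4, 17.5, 15.1, 13.0, 11.2, 19.2, 0.0 m³/s.
ΣQ_DR = 154.2 m³/s.
With Δt = 0.25 h = 900 s, V = ΣQ_DR · Δt = 154.2 × 900 = 1.39 × 10^5 m³.

V ≈ 1.39 × 10^5 m³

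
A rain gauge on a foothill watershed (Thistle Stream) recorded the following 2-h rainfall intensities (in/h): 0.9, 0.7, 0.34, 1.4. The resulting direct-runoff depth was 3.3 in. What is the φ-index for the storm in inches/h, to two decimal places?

φ ≈ 0.45 in/h

Only the 3 blocks with intensity above φ contribute runoff: 0.9, 0.7, 1.4 in/h.
Σ(I−φ)·Δt = d  ⇒  (0.9+0.7+1.4 − 3φ)·2 = 3.3
φ = (3.000 − 3.3/2) / 3 = 0.45 in/h.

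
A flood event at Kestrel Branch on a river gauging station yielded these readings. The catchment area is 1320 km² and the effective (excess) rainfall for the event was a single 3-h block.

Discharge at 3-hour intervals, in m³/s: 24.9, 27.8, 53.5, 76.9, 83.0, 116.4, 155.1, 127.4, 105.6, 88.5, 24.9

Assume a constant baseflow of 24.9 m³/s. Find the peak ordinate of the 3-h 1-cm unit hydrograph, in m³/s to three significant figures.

U_p ≈ 261 m³/s

Direct runoff: 0.0, 2.9, 28.6, 52.0, 58.1, 91.5, 130.2, 102.5, 80.7, 63.6, 0.0 m³/s; ΣQ_DR = 610.1 m³/s, peak = 130.2 m³/s.
Runoff depth d = ΣQ_DR·Δt / A = 610.1 × 10800 / (1320 km²) = 4.992 mm.
The 1-cm UH is the DRH scaled by (10 mm)/d, so U_p = 130.2 × 10/4.992 = 261 m³/s.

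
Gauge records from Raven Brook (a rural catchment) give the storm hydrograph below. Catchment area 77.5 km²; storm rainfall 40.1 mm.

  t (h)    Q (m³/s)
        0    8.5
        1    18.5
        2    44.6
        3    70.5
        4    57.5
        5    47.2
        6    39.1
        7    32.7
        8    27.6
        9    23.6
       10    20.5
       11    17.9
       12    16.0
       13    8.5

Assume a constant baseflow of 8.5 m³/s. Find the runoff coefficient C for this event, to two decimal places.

ΣQ_DR = 313.7 m³/s; V = ΣQ_DR·Δt = 1.129 × 10^6 m³.
Runoff depth d = V / A = 14.57 mm.
C = d / P = 14.57 / 40.1 = 0.36.

C ≈ 0.36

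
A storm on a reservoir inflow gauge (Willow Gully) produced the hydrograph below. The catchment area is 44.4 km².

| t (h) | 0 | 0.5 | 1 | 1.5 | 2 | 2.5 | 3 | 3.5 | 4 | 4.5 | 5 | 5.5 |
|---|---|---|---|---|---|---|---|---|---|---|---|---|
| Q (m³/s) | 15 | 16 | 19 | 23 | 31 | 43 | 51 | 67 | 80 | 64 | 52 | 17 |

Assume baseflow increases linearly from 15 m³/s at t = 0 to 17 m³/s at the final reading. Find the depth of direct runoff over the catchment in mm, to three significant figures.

Direct runoff: 0.00, 0.82, 3.64, 7.45, 15.27, 27.09, 34.91, 50.73, 63.55, 47.36, 35.18, 0.00 m³/s; ΣQ_DR = 286.0 m³/s.
V = ΣQ_DR · Δt = 286.0 × 1800 s = 5.148 × 10^5 m³.
Over A = 44.4 km², depth = V / A = 11.6 mm.

d ≈ 11.6 mm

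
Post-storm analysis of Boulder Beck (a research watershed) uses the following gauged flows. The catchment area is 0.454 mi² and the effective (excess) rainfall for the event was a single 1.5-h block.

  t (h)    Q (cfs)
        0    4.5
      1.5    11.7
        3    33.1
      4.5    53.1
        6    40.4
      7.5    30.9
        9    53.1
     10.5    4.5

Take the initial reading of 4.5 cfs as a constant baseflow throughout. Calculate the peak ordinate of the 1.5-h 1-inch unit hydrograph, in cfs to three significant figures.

U_p ≈ 48.6 cfs

Direct runoff: 0.0, 7.2, 28.6, 48.6, 35.9, 26.4, 48.6, 0.0 cfs; ΣQ_DR = 195.3 cfs, peak = 48.6 cfs.
Runoff depth d = ΣQ_DR·Δt / A = 195.3 × 5400 / (0.454 mi²) = 0.9999 in.
The 1-inch UH is the DRH scaled by (1 in)/d, so U_p = 48.6 × 1/0.9999 = 48.6 cfs.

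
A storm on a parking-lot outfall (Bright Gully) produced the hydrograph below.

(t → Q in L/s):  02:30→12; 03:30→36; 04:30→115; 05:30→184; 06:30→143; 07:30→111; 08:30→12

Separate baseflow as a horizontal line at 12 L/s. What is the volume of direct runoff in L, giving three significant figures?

Direct-runoff ordinates (Q − Q_b): 0.0, 24.0, 103.0, 172.0, 131.0, 99.0, 0.0 L/s.
ΣQ_DR = 529.0 L/s.
With Δt = 1 h = 3600 s, V = ΣQ_DR · Δt = 529.0 × 3600 = 1.90 × 10^6 L.

V ≈ 1.90 × 10^6 L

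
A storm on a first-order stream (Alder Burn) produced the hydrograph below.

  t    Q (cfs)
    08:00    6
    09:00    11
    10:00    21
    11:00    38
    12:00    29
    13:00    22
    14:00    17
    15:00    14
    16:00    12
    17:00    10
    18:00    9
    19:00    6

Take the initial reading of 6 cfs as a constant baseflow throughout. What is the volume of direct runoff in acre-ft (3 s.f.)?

V ≈ 10.2 acre-ft

Direct-runoff ordinates (Q − Q_b): 0.0, 5.0, 15.0, 32.0, 23.0, 16.0, 11.0, 8.0, 6.0, 4.0, 3.0, 0.0 cfs.
ΣQ_DR = 123.0 cfs.
With Δt = 1 h = 3600 s, V = ΣQ_DR · Δt = 123.0 × 3600 = 4.43 × 10^5 ft³ = 10.2 acre-ft.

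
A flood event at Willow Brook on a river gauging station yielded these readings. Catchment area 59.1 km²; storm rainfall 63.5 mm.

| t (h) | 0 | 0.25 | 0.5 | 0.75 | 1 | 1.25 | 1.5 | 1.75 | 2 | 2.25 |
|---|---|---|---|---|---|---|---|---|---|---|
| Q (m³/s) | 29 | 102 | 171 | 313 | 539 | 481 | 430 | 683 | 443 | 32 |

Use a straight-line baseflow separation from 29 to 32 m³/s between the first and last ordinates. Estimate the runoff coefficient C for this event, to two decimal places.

ΣQ_DR = 2918 m³/s; V = ΣQ_DR·Δt = 2.626 × 10^6 m³.
Runoff depth d = V / A = 44.44 mm.
C = d / P = 44.44 / 63.5 = 0.70.

C ≈ 0.70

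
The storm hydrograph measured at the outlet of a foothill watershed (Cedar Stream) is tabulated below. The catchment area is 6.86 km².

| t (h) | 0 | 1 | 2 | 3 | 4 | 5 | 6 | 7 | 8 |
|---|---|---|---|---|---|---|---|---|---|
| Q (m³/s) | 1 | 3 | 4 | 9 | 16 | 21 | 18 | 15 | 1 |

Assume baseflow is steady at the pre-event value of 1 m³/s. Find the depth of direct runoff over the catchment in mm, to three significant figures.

d ≈ 41.5 mm

Direct runoff: 0.0, 2.0, 3.0, 8.0, 15.0, 20.0, 17.0, 14.0, 0.0 m³/s; ΣQ_DR = 79.00 m³/s.
V = ΣQ_DR · Δt = 79.00 × 3600 s = 2.844 × 10^5 m³.
Over A = 6.86 km², depth = V / A = 41.5 mm.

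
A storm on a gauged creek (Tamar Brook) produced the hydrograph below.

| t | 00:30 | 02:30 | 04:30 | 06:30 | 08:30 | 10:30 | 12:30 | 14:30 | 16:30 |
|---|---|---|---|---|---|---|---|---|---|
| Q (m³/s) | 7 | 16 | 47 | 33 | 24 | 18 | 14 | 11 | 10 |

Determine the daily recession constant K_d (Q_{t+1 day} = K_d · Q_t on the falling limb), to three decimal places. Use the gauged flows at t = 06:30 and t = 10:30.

Between t = 06:30 and t = 10:30 the flow falls from 33 to 18 m³/s over 2×2 h = 4 h.
Per-interval ratio K = (18/33)^(1/2) = 0.7385; K_d = K^(24/2) = 0.026.

K_d ≈ 0.026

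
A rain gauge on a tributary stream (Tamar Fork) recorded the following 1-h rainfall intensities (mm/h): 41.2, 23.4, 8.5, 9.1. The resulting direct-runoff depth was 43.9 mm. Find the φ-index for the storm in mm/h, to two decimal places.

φ ≈ 10.35 mm/h

Only the 2 blocks with intensity above φ contribute runoff: 41.2, 23.4 mm/h.
Σ(I−φ)·Δt = d  ⇒  (41.2+23.4 − 2φ)·1 = 43.9
φ = (64.60 − 43.9/1) / 2 = 10.35 mm/h.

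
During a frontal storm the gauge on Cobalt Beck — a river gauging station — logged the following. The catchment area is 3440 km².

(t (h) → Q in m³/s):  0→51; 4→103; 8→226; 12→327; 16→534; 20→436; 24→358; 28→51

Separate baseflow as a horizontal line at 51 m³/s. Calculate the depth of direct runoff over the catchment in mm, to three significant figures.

Direct runoff: 0.0, 52.0, 175.0, 276.0, 483.0, 385.0, 307.0, 0.0 m³/s; ΣQ_DR = 1678 m³/s.
V = ΣQ_DR · Δt = 1678 × 14400 s = 2.416 × 10^7 m³.
Over A = 3440 km², depth = V / A = 7.02 mm.

d ≈ 7.02 mm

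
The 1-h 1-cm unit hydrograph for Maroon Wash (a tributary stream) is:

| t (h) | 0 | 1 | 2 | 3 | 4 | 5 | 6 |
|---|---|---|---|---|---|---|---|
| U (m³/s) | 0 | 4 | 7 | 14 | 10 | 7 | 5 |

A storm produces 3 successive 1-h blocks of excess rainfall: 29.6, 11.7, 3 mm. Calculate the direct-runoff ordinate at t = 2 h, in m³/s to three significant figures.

By discrete convolution, Q_j = Σ (P_i / 10 mm) · U_{j−i}.
At t = 2 h (j=2): Q = (29.6/10)·7 + (11.7/10)·4 + (3/10)·0 = 25.4 m³/s.

Q ≈ 25.4 m³/s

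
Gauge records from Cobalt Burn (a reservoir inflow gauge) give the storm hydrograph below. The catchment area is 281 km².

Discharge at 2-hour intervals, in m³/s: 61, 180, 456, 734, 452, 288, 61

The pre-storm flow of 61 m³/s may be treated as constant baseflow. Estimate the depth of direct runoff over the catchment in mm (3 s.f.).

d ≈ 46.2 mm

Direct runoff: 0.0, 119.0, 395.0, 673.0, 391.0, 227.0, 0.0 m³/s; ΣQ_DR = 1805 m³/s.
V = ΣQ_DR · Δt = 1805 × 7200 s = 1.300 × 10^7 m³.
Over A = 281 km², depth = V / A = 46.2 mm.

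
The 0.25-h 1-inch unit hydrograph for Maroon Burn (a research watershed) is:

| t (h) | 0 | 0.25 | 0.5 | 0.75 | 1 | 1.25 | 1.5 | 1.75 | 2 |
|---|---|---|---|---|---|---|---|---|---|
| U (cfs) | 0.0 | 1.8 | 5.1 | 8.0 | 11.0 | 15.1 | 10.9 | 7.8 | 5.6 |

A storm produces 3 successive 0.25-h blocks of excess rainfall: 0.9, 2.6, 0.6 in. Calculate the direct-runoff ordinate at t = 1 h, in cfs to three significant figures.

By discrete convolution, Q_j = Σ (P_i / 1 in) · U_{j−i}.
At t = 1 h (j=4): Q = (0.9/1)·11.0 + (2.6/1)·8.0 + (0.6/1)·5.1 = 33.8 cfs.

Q ≈ 33.8 cfs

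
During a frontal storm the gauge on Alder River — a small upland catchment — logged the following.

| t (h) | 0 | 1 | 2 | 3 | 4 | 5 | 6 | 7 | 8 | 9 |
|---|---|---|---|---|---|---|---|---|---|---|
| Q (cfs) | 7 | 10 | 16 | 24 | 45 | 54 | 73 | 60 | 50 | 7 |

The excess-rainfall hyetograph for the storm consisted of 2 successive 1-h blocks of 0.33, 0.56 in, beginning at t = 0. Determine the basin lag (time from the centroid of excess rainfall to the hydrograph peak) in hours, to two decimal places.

Centroid of excess rainfall: t_c = Σ P_i·t̄_i / ΣP_i = 1.1292 h (block centres at 0.5, 1.5 h).
Hydrograph peak occurs at t = 6 h, so basin lag t_L = 6 − 1.1292 = 4.87 h.

t_L ≈ 4.87 h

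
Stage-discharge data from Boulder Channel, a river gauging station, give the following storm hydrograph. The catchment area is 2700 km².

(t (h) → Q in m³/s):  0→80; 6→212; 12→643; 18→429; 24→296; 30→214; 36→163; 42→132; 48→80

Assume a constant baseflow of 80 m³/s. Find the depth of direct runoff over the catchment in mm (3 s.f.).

Direct runoff: 0.0, 132.0, 563.0, 349.0, 216.0, 134.0, 83.0, 52.0, 0.0 m³/s; ΣQ_DR = 1529 m³/s.
V = ΣQ_DR · Δt = 1529 × 21600 s = 3.303 × 10^7 m³.
Over A = 2700 km², depth = V / A = 12.2 mm.

d ≈ 12.2 mm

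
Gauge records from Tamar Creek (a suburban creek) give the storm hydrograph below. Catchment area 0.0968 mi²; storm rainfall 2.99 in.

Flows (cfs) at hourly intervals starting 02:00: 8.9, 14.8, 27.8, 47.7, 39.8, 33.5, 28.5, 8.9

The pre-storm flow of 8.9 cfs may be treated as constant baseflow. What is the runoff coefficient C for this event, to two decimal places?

ΣQ_DR = 138.7 cfs; V = ΣQ_DR·Δt = 4.993 × 10^5 ft³.
Runoff depth d = V / A = 2.220 in.
C = d / P = 2.220 / 2.99 = 0.74.

C ≈ 0.74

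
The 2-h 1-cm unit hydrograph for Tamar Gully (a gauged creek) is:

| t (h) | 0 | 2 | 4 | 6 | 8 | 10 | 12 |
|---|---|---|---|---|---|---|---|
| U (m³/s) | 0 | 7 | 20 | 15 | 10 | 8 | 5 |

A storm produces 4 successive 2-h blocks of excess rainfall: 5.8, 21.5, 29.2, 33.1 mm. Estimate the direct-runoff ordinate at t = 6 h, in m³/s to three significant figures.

Q ≈ 72.1 m³/s

By discrete convolution, Q_j = Σ (P_i / 10 mm) · U_{j−i}.
At t = 6 h (j=3): Q = (5.8/10)·15 + (21.5/10)·20 + (29.2/10)·7 + (33.1/10)·0 = 72.1 m³/s.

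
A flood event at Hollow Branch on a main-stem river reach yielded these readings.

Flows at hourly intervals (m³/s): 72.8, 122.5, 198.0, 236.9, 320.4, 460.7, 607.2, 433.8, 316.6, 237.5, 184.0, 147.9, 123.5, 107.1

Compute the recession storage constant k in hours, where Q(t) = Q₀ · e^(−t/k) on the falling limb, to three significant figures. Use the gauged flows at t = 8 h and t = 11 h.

k ≈ 3.94 h

On the falling limb, Q drops from 316.6 to 147.9 m³/s between t = 8 h and t = 11 h (Δt = 3 h).
k = −Δt / ln(Q₂/Q₁) = −3 / ln(147.9/316.6) = 3.94 h.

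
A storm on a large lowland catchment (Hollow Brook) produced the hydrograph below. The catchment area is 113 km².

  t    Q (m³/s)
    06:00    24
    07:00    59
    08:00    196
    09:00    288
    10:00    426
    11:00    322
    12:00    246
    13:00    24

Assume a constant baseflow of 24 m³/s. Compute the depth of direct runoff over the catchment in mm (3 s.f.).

d ≈ 44.4 mm

Direct runoff: 0.0, 35.0, 172.0, 264.0, 402.0, 298.0, 222.0, 0.0 m³/s; ΣQ_DR = 1393 m³/s.
V = ΣQ_DR · Δt = 1393 × 3600 s = 5.015 × 10^6 m³.
Over A = 113 km², depth = V / A = 44.4 mm.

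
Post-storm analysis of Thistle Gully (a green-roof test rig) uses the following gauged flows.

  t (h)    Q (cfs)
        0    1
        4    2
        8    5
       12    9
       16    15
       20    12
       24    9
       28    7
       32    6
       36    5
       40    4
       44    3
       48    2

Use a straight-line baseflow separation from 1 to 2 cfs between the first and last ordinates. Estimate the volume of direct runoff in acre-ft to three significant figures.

V ≈ 20.0 acre-ft

Direct-runoff ordinates (Q − Q_b): 0.00, 0.92, 3.83, 7.75, 13.67, 10.58, 7.50, 5.42, 4.33, 3.25, 2.17, 1.08, 0.00 cfs.
ΣQ_DR = 60.50 cfs.
With Δt = 4 h = 14400 s, V = ΣQ_DR · Δt = 60.50 × 14400 = 8.71 × 10^5 ft³ = 20.0 acre-ft.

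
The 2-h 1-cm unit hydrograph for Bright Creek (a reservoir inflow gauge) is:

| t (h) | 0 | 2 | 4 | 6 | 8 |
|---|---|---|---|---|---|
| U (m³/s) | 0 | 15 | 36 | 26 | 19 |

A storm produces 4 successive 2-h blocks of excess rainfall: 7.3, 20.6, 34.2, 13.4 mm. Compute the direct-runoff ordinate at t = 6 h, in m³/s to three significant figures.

By discrete convolution, Q_j = Σ (P_i / 10 mm) · U_{j−i}.
At t = 6 h (j=3): Q = (7.3/10)·26 + (20.6/10)·36 + (34.2/10)·15 + (13.4/10)·0 = 144 m³/s.

Q ≈ 144 m³/s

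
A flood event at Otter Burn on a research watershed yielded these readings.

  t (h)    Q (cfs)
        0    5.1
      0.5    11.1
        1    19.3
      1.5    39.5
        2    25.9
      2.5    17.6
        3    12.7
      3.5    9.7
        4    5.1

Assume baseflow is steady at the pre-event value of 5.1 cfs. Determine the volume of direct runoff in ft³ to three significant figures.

V ≈ 1.80 × 10^5 ft³

Direct-runoff ordinates (Q − Q_b): 0.0, 6.0, 14.2, 34.4, 20.8, 12.5, 7.6, 4.6, 0.0 cfs.
ΣQ_DR = 100.1 cfs.
With Δt = 0.5 h = 1800 s, V = ΣQ_DR · Δt = 100.1 × 1800 = 1.80 × 10^5 ft³.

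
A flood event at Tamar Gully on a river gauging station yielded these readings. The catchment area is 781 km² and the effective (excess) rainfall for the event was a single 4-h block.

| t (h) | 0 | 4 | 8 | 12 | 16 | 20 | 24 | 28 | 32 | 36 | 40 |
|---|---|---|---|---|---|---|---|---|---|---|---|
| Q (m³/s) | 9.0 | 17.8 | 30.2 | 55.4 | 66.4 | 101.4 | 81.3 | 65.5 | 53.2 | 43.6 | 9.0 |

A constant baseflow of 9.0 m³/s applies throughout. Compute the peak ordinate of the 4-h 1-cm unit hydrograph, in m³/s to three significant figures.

Direct runoff: 0.0, 8.8, 21.2, 46.4, 57.4, 92.4, 72.3, 56.5, 44.2, 34.6, 0.0 m³/s; ΣQ_DR = 433.8 m³/s, peak = 92.4 m³/s.
Runoff depth d = ΣQ_DR·Δt / A = 433.8 × 14400 / (781 km²) = 7.998 mm.
The 1-cm UH is the DRH scaled by (10 mm)/d, so U_p = 92.4 × 10/7.998 = 116 m³/s.

U_p ≈ 116 m³/s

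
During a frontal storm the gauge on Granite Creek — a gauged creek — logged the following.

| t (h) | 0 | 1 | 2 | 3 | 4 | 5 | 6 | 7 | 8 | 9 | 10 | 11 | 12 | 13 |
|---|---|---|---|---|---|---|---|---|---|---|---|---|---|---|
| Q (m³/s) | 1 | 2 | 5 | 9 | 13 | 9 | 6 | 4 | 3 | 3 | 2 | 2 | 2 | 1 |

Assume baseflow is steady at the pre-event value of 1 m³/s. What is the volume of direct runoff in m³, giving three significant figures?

Direct-runoff ordinates (Q − Q_b): 0.0, 1.0, 4.0, 8.0, 12.0, 8.0, 5.0, 3.0, 2.0, 2.0, 1.0, 1.0, 1.0, 0.0 m³/s.
ΣQ_DR = 48.00 m³/s.
With Δt = 1 h = 3600 s, V = ΣQ_DR · Δt = 48.00 × 3600 = 1.73 × 10^5 m³.

V ≈ 1.73 × 10^5 m³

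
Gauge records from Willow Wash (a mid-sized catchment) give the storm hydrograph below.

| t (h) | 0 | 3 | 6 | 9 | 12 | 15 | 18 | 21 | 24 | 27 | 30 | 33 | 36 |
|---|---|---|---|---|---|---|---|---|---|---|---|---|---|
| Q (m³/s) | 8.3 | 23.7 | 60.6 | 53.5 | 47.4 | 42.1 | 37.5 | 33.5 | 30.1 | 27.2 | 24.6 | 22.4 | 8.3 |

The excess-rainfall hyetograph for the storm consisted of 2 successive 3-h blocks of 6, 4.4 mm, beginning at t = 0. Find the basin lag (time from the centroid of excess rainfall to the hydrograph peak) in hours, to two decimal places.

t_L ≈ 3.23 h

Centroid of excess rainfall: t_c = Σ P_i·t̄_i / ΣP_i = 2.7692 h (block centres at 1.5, 4.5 h).
Hydrograph peak occurs at t = 6 h, so basin lag t_L = 6 − 2.7692 = 3.23 h.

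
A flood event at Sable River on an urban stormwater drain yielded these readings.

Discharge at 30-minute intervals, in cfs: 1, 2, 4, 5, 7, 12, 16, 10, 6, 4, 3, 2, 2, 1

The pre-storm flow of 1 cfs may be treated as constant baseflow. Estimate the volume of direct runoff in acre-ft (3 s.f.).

V ≈ 2.52 acre-ft

Direct-runoff ordinates (Q − Q_b): 0.0, 1.0, 3.0, 4.0, 6.0, 11.0, 15.0, 9.0, 5.0, 3.0, 2.0, 1.0, 1.0, 0.0 cfs.
ΣQ_DR = 61.00 cfs.
With Δt = 0.5 h = 1800 s, V = ΣQ_DR · Δt = 61.00 × 1800 = 1.10 × 10^5 ft³ = 2.52 acre-ft.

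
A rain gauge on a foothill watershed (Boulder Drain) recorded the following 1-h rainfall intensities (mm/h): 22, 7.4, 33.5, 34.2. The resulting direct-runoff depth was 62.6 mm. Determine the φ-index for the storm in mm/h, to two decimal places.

φ ≈ 9.03 mm/h

Only the 3 blocks with intensity above φ contribute runoff: 22, 33.5, 34.2 mm/h.
Σ(I−φ)·Δt = d  ⇒  (22+33.5+34.2 − 3φ)·1 = 62.6
φ = (89.70 − 62.6/1) / 3 = 9.03 mm/h.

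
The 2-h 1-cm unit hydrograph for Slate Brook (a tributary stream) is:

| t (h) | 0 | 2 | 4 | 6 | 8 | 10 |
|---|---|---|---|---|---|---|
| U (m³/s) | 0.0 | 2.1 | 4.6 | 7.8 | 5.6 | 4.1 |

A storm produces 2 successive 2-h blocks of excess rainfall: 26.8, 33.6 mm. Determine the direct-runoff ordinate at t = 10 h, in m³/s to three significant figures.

By discrete convolution, Q_j = Σ (P_i / 10 mm) · U_{j−i}.
At t = 10 h (j=5): Q = (26.8/10)·4.1 + (33.6/10)·5.6 = 29.8 m³/s.

Q ≈ 29.8 m³/s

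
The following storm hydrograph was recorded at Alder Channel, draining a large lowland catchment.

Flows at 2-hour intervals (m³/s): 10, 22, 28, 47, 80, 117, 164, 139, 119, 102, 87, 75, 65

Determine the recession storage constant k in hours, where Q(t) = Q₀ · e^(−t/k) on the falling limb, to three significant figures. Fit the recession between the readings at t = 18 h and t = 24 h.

On the falling limb, Q drops from 102 to 65 m³/s between t = 18 h and t = 24 h (Δt = 6 h).
k = −Δt / ln(Q₂/Q₁) = −6 / ln(65/102) = 13.3 h.

k ≈ 13.3 h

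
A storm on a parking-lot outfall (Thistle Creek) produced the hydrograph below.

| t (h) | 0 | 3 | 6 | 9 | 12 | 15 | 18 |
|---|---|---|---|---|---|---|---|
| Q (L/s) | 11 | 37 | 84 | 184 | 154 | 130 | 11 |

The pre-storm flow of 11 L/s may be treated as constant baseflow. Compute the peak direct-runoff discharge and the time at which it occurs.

Q_p = 173.0 L/s at t = 9 h

Subtracting baseflow gives direct-runoff ordinates: 0.0, 26.0, 73.0, 173.0, 143.0, 119.0, 0.0 L/s.
The maximum is 173.0 L/s, occurring at the reading for t = 9 h.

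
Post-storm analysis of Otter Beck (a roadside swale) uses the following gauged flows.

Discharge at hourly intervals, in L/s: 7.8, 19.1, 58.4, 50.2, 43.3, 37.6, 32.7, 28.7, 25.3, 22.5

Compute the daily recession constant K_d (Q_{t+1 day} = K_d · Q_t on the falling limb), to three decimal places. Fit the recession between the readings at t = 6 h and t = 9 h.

K_d ≈ 0.050

Between t = 6 h and t = 9 h the flow falls from 32.7 to 22.5 L/s over 3×1 h = 3 h.
Per-interval ratio K = (22.5/32.7)^(1/3) = 0.8828; K_d = K^(24/1) = 0.050.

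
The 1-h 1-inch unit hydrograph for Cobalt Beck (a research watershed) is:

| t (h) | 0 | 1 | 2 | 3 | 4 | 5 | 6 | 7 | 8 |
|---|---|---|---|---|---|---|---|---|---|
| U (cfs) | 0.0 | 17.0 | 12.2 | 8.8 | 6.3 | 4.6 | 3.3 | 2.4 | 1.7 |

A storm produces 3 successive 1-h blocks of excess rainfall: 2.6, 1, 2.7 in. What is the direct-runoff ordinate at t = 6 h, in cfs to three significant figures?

Q ≈ 30.2 cfs

By discrete convolution, Q_j = Σ (P_i / 1 in) · U_{j−i}.
At t = 6 h (j=6): Q = (2.6/1)·3.3 + (1/1)·4.6 + (2.7/1)·6.3 = 30.2 cfs.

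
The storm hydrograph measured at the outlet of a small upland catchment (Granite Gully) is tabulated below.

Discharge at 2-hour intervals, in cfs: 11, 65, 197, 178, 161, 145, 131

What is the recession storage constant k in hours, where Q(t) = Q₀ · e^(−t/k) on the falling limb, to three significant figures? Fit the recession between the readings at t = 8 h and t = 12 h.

k ≈ 19.4 h

On the falling limb, Q drops from 161 to 131 cfs between t = 8 h and t = 12 h (Δt = 4 h).
k = −Δt / ln(Q₂/Q₁) = −4 / ln(131/161) = 19.4 h.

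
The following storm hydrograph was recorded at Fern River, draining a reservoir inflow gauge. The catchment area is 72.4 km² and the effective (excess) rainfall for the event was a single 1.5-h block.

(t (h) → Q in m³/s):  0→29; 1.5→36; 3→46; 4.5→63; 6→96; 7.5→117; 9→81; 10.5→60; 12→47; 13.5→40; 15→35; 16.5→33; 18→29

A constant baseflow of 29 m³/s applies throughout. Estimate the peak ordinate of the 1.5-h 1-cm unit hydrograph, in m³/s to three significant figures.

Direct runoff: 0.0, 7.0, 17.0, 34.0, 67.0, 88.0, 52.0, 31.0, 18.0, 11.0, 6.0, 4.0, 0.0 m³/s; ΣQ_DR = 335.0 m³/s, peak = 88.0 m³/s.
Runoff depth d = ΣQ_DR·Δt / A = 335.0 × 5400 / (72.4 km²) = 24.99 mm.
The 1-cm UH is the DRH scaled by (10 mm)/d, so U_p = 88.0 × 10/24.99 = 35.2 m³/s.

U_p ≈ 35.2 m³/s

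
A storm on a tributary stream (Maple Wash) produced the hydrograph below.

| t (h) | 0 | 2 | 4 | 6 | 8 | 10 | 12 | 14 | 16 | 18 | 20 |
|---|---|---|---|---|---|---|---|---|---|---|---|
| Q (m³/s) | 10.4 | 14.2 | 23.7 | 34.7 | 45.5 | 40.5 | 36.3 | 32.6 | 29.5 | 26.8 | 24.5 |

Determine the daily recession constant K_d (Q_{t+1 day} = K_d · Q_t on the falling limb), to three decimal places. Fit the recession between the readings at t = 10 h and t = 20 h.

Between t = 10 h and t = 20 h the flow falls from 40.5 to 24.5 m³/s over 5×2 h = 10 h.
Per-interval ratio K = (24.5/40.5)^(1/5) = 0.9044; K_d = K^(24/2) = 0.299.

K_d ≈ 0.299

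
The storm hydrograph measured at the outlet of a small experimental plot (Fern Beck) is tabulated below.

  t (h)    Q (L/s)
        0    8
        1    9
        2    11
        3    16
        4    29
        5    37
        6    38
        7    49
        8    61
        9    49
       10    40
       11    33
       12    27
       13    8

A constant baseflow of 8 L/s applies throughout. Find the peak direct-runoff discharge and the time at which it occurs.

Q_p = 53.0 L/s at t = 8 h

Subtracting baseflow gives direct-runoff ordinates: 0.0, 1.0, 3.0, 8.0, 21.0, 29.0, 30.0, 41.0, 53.0, 41.0, 32.0, 25.0, 19.0, 0.0 L/s.
The maximum is 53.0 L/s, occurring at the reading for t = 8 h.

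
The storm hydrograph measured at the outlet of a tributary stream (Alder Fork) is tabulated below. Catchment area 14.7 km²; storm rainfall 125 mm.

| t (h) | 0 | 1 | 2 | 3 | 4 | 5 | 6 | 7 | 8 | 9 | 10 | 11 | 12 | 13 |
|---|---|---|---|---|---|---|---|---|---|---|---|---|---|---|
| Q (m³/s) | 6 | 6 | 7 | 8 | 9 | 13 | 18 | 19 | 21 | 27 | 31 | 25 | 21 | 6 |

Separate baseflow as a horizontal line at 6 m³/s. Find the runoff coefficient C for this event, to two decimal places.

C ≈ 0.26

ΣQ_DR = 133.0 m³/s; V = ΣQ_DR·Δt = 4.788 × 10^5 m³.
Runoff depth d = V / A = 32.57 mm.
C = d / P = 32.57 / 125 = 0.26.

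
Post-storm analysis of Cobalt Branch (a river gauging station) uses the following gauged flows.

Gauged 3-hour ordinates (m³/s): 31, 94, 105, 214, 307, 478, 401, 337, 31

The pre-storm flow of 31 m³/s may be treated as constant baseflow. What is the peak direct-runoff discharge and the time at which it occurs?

Subtracting baseflow gives direct-runoff ordinates: 0.0, 63.0, 74.0, 183.0, 276.0, 447.0, 370.0, 306.0, 0.0 m³/s.
The maximum is 447.0 m³/s, occurring at the reading for t = 15 h.

Q_p = 447.0 m³/s at t = 15 h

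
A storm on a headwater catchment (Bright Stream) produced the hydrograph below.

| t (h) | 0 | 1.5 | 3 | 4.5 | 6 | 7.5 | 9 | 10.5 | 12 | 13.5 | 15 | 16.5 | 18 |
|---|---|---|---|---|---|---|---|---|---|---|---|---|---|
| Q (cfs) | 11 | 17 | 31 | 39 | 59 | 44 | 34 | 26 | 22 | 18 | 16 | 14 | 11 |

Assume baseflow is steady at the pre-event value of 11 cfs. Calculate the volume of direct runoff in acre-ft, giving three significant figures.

Direct-runoff ordinates (Q − Q_b): 0.0, 6.0, 20.0, 28.0, 48.0, 33.0, 23.0, 15.0, 11.0, 7.0, 5.0, 3.0, 0.0 cfs.
ΣQ_DR = 199.0 cfs.
With Δt = 1.5 h = 5400 s, V = ΣQ_DR · Δt = 199.0 × 5400 = 1.07 × 10^6 ft³ = 24.7 acre-ft.

V ≈ 24.7 acre-ft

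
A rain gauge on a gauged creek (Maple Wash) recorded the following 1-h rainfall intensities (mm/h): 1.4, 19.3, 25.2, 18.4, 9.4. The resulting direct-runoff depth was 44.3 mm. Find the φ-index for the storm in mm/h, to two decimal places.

φ ≈ 7.00 mm/h

Only the 4 blocks with intensity above φ contribute runoff: 19.3, 25.2, 18.4, 9.4 mm/h.
Σ(I−φ)·Δt = d  ⇒  (19.3+25.2+18.4+9.4 − 4φ)·1 = 44.3
φ = (72.30 − 44.3/1) / 4 = 7.00 mm/h.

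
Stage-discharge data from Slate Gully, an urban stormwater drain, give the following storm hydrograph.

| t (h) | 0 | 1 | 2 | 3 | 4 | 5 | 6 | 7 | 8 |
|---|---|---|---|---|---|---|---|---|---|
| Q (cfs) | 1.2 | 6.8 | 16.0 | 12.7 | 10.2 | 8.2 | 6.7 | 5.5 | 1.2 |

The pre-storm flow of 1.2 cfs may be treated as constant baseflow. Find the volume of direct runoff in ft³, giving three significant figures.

Direct-runoff ordinates (Q − Q_b): 0.0, 5.6, 14.8, 11.5, 9.0, 7.0, 5.5, 4.3, 0.0 cfs.
ΣQ_DR = 57.70 cfs.
With Δt = 1 h = 3600 s, V = ΣQ_DR · Δt = 57.70 × 3600 = 2.08 × 10^5 ft³.

V ≈ 2.08 × 10^5 ft³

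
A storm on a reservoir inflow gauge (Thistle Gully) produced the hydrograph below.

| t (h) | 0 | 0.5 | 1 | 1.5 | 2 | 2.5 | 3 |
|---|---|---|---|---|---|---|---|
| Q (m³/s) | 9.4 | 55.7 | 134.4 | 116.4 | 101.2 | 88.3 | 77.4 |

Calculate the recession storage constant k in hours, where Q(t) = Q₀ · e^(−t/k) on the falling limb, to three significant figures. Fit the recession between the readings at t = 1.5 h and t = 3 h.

k ≈ 3.68 h

On the falling limb, Q drops from 116.4 to 77.4 m³/s between t = 1.5 h and t = 3 h (Δt = 1.5 h).
k = −Δt / ln(Q₂/Q₁) = −1.5 / ln(77.4/116.4) = 3.68 h.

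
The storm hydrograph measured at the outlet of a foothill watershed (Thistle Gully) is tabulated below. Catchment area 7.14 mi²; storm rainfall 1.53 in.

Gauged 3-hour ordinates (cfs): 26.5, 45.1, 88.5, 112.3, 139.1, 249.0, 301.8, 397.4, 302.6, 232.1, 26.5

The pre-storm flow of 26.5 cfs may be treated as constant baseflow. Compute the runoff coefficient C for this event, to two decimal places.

ΣQ_DR = 1629 cfs; V = ΣQ_DR·Δt = 1.760 × 10^7 ft³.
Runoff depth d = V / A = 1.061 in.
C = d / P = 1.061 / 1.53 = 0.69.

C ≈ 0.69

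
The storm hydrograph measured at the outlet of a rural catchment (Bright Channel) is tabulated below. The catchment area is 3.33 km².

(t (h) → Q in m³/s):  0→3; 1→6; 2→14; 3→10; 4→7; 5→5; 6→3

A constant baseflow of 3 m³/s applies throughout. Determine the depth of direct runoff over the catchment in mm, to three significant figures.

d ≈ 29.2 mm

Direct runoff: 0.0, 3.0, 11.0, 7.0, 4.0, 2.0, 0.0 m³/s; ΣQ_DR = 27.00 m³/s.
V = ΣQ_DR · Δt = 27.00 × 3600 s = 97200 m³.
Over A = 3.33 km², depth = V / A = 29.2 mm.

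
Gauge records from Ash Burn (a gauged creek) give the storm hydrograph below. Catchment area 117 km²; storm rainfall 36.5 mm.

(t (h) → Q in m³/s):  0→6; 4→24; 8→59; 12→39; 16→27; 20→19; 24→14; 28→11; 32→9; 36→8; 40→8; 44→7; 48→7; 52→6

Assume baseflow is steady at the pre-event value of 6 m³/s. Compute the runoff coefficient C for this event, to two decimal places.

ΣQ_DR = 160.0 m³/s; V = ΣQ_DR·Δt = 2.304 × 10^6 m³.
Runoff depth d = V / A = 19.69 mm.
C = d / P = 19.69 / 36.5 = 0.54.

C ≈ 0.54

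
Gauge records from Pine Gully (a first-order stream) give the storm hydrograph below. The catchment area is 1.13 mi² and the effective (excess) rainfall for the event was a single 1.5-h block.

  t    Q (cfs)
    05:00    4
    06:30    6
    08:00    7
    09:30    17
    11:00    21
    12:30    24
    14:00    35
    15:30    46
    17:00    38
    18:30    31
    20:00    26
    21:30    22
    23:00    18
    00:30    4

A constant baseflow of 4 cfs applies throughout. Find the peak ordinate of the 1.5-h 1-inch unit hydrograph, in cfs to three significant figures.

Direct runoff: 0.0, 2.0, 3.0, 13.0, 17.0, 20.0, 31.0, 42.0, 34.0, 27.0, 22.0, 18.0, 14.0, 0.0 cfs; ΣQ_DR = 243.0 cfs, peak = 42.0 cfs.
Runoff depth d = ΣQ_DR·Δt / A = 243.0 × 5400 / (1.13 mi²) = 0.4998 in.
The 1-inch UH is the DRH scaled by (1 in)/d, so U_p = 42.0 × 1/0.4998 = 84.0 cfs.

U_p ≈ 84.0 cfs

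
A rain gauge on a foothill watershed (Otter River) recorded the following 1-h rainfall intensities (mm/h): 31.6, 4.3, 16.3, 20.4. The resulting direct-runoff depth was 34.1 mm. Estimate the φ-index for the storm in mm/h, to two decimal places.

φ ≈ 11.40 mm/h

Only the 3 blocks with intensity above φ contribute runoff: 31.6, 16.3, 20.4 mm/h.
Σ(I−φ)·Δt = d  ⇒  (31.6+16.3+20.4 − 3φ)·1 = 34.1
φ = (68.30 − 34.1/1) / 3 = 11.40 mm/h.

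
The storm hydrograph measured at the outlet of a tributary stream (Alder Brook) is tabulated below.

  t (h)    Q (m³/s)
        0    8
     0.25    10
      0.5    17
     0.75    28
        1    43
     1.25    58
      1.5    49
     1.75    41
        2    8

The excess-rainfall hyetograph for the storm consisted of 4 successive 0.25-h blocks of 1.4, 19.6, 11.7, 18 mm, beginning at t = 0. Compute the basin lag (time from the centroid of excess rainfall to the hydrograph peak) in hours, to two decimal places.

t_L ≈ 0.65 h

Centroid of excess rainfall: t_c = Σ P_i·t̄_i / ΣP_i = 0.6033 h (block centres at 0.125, 0.375, 0.625, 0.875 h).
Hydrograph peak occurs at t = 1.25 h, so basin lag t_L = 1.25 − 0.6033 = 0.65 h.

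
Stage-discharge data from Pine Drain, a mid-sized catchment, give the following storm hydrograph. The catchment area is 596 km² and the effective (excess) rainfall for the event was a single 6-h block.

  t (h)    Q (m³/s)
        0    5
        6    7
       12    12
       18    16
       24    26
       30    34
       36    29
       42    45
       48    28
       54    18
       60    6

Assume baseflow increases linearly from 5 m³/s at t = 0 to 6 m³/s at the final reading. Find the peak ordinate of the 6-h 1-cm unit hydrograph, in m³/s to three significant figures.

U_p ≈ 65.5 m³/s

Direct runoff: 0.00, 1.90, 6.80, 10.70, 20.60, 28.50, 23.40, 39.30, 22.20, 12.10, 0.00 m³/s; ΣQ_DR = 165.5 m³/s, peak = 39.30 m³/s.
Runoff depth d = ΣQ_DR·Δt / A = 165.5 × 21600 / (596 km²) = 5.998 mm.
The 1-cm UH is the DRH scaled by (10 mm)/d, so U_p = 39.30 × 10/5.998 = 65.5 m³/s.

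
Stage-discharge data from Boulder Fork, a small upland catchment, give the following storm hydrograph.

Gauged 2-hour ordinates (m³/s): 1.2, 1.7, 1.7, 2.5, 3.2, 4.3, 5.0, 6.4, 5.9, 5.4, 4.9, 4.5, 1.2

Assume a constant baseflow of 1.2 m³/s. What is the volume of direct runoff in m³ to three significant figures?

V ≈ 2.33 × 10^5 m³

Direct-runoff ordinates (Q − Q_b): 0.0, 0.5, 0.5, 1.3, 2.0, 3.1, 3.8, 5.2, 4.7, 4.2, 3.7, 3.3, 0.0 m³/s.
ΣQ_DR = 32.30 m³/s.
With Δt = 2 h = 7200 s, V = ΣQ_DR · Δt = 32.30 × 7200 = 2.33 × 10^5 m³.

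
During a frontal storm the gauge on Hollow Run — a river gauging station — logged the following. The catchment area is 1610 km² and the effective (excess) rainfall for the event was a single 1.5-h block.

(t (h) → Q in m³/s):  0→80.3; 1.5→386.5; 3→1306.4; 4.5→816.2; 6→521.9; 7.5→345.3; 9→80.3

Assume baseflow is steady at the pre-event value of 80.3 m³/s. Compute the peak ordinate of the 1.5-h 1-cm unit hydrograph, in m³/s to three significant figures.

Direct runoff: 0.0, 306.2, 1226.1, 735.9, 441.6, 265.0, 0.0 m³/s; ΣQ_DR = 2975 m³/s, peak = 1226.1 m³/s.
Runoff depth d = ΣQ_DR·Δt / A = 2975 × 5400 / (1610 km²) = 9.978 mm.
The 1-cm UH is the DRH scaled by (10 mm)/d, so U_p = 1226.1 × 10/9.978 = 1230 m³/s.

U_p ≈ 1230 m³/s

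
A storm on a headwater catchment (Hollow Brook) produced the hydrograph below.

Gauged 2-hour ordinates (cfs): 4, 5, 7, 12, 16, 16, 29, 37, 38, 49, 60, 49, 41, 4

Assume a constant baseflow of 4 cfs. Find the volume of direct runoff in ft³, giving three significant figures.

V ≈ 2.24 × 10^6 ft³

Direct-runoff ordinates (Q − Q_b): 0.0, 1.0, 3.0, 8.0, 12.0, 12.0, 25.0, 33.0, 34.0, 45.0, 56.0, 45.0, 37.0, 0.0 cfs.
ΣQ_DR = 311.0 cfs.
With Δt = 2 h = 7200 s, V = ΣQ_DR · Δt = 311.0 × 7200 = 2.24 × 10^6 ft³.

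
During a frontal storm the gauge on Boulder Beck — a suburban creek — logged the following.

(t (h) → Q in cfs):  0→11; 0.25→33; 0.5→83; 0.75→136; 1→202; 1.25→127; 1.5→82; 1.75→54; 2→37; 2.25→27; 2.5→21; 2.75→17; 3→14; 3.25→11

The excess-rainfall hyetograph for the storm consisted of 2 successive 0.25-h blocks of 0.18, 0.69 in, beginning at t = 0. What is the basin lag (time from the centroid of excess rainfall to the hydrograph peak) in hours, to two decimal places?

Centroid of excess rainfall: t_c = Σ P_i·t̄_i / ΣP_i = 0.3233 h (block centres at 0.125, 0.375 h).
Hydrograph peak occurs at t = 1 h, so basin lag t_L = 1 − 0.3233 = 0.68 h.

t_L ≈ 0.68 h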